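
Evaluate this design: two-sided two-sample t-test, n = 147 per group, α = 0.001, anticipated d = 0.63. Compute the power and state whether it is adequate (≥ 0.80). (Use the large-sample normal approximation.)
Power ≈ 0.98; the study is adequately powered (power ≥ 0.80)

Power calculation (two-sample t-test, normal approximation):
z_β = d · √(n/2) - z_{α/2}
z_β = 0.63 · √(147/2) - 3.291
z_β = 0.63 · 8.573 - 3.291
z_β = 2.111

Power = Φ(z_β) = Φ(2.111) ≈ 0.983

Effect size d = 0.63 is medium by Cohen's convention (0.2/0.5/0.8).

Threshold: power ≥ 0.80 is conventionally adequate.
Power ≈ 0.98 → the study is adequately powered (power ≥ 0.80).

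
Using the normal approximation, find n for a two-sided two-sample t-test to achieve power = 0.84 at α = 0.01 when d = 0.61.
n = 69 per group

Sample size formula (two-sample t-test, normal approximation):
n = 2 · ((z_{α/2} + z_β) / d)²

z_{α/2} = 2.576 (for α = 0.01, two-sided)
z_β = 0.994 (for power = 0.84)
d = 0.61

n = 2 · ((2.576 + 0.994) / 0.61)²
n = 2 · (5.852)²
n ≈ 68.49
Round up to the next whole number: n = 69 per group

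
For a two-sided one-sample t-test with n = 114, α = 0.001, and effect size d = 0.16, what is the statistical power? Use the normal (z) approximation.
Power ≈ 0.06

Power calculation (one-sample t-test, normal approximation):
z_β = d · √n - z_{α/2}
z_β = 0.16 · √114 - 3.291
z_β = 0.16 · 10.677 - 3.291
z_β = -1.582

Power = Φ(z_β) = Φ(-1.582) ≈ 0.057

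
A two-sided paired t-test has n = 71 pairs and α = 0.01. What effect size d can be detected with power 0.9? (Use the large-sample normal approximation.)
d ≈ 0.46

Minimum detectable effect (paired t-test, normal approximation):
d = (z_{α/2} + z_β) / √n
d = (2.576 + 1.282) / √71
d = 3.857 / 8.426
d ≈ 0.46

By Cohen's convention (0.2 small / 0.5 medium / 0.8 large): small effect.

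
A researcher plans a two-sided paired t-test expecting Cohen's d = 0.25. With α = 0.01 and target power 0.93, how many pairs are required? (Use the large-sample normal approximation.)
n = 263 pairs

Sample size formula (paired t-test, normal approximation):
n = ((z_{α/2} + z_β) / d)²

z_{α/2} = 2.576 (for α = 0.01, two-sided)
z_β = 1.476 (for power = 0.93)
d = 0.25

n = ((2.576 + 1.476) / 0.25)²
n = (16.208)²
n ≈ 262.70
Round up to the next whole number: n = 263 pairs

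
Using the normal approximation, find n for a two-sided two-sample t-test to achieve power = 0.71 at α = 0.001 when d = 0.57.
n = 91 per group

Sample size formula (two-sample t-test, normal approximation):
n = 2 · ((z_{α/2} + z_β) / d)²

z_{α/2} = 3.291 (for α = 0.001, two-sided)
z_β = 0.553 (for power = 0.71)
d = 0.57

n = 2 · ((3.291 + 0.553) / 0.57)²
n = 2 · (6.744)²
n ≈ 90.96
Round up to the next whole number: n = 91 per group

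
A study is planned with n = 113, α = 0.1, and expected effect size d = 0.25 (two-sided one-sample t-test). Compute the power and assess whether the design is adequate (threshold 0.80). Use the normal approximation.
Power ≈ 0.84; the study is adequately powered (power ≥ 0.80)

Power calculation (one-sample t-test, normal approximation):
z_β = d · √n - z_{α/2}
z_β = 0.25 · √113 - 1.645
z_β = 0.25 · 10.630 - 1.645
z_β = 1.013

Power = Φ(z_β) = Φ(1.013) ≈ 0.844

Effect size d = 0.25 is small by Cohen's convention (0.2/0.5/0.8).

Threshold: power ≥ 0.80 is conventionally adequate.
Power ≈ 0.84 → the study is adequately powered (power ≥ 0.80).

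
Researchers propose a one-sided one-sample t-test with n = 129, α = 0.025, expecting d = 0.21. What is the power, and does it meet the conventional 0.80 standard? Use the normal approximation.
Power ≈ 0.66; the study is underpowered (power < 0.80)

Power calculation (one-sample t-test, normal approximation):
z_β = d · √n - z_α
z_β = 0.21 · √129 - 1.960
z_β = 0.21 · 11.358 - 1.960
z_β = 0.425

Power = Φ(z_β) = Φ(0.425) ≈ 0.665

Effect size d = 0.21 is small by Cohen's convention (0.2/0.5/0.8).

Threshold: power ≥ 0.80 is conventionally adequate.
Power ≈ 0.66 → the study is underpowered (power < 0.80).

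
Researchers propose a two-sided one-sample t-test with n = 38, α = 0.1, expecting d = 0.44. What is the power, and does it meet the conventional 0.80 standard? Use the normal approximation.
Power ≈ 0.86; the study is adequately powered (power ≥ 0.80)

Power calculation (one-sample t-test, normal approximation):
z_β = d · √n - z_{α/2}
z_β = 0.44 · √38 - 1.645
z_β = 0.44 · 6.164 - 1.645
z_β = 1.067

Power = Φ(z_β) = Φ(1.067) ≈ 0.857

Effect size d = 0.44 is small by Cohen's convention (0.2/0.5/0.8).

Threshold: power ≥ 0.80 is conventionally adequate.
Power ≈ 0.86 → the study is adequately powered (power ≥ 0.80).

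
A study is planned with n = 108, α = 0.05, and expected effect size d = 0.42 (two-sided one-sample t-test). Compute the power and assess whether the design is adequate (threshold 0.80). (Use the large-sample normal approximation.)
Power ≈ 0.99; the study is adequately powered (power ≥ 0.80)

Power calculation (one-sample t-test, normal approximation):
z_β = d · √n - z_{α/2}
z_β = 0.42 · √108 - 1.960
z_β = 0.42 · 10.392 - 1.960
z_β = 2.405

Power = Φ(z_β) = Φ(2.405) ≈ 0.992

Effect size d = 0.42 is small by Cohen's convention (0.2/0.5/0.8).

Threshold: power ≥ 0.80 is conventionally adequate.
Power ≈ 0.99 → the study is adequately powered (power ≥ 0.80).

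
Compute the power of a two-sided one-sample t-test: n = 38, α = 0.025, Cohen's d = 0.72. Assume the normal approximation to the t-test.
Power ≈ 0.99

Power calculation (one-sample t-test, normal approximation):
z_β = d · √n - z_{α/2}
z_β = 0.72 · √38 - 2.241
z_β = 0.72 · 6.164 - 2.241
z_β = 2.197

Power = Φ(z_β) = Φ(2.197) ≈ 0.986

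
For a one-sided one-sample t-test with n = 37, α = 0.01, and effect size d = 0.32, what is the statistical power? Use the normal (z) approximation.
Power ≈ 0.35

Power calculation (one-sample t-test, normal approximation):
z_β = d · √n - z_α
z_β = 0.32 · √37 - 2.326
z_β = 0.32 · 6.083 - 2.326
z_β = -0.380

Power = Φ(z_β) = Φ(-0.380) ≈ 0.352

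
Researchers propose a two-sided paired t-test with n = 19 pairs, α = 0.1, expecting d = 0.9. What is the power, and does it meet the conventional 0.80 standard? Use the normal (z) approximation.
Power ≈ 0.99; the study is adequately powered (power ≥ 0.80)

Power calculation (paired t-test, normal approximation):
z_β = d · √n - z_{α/2}
z_β = 0.9 · √19 - 1.645
z_β = 0.9 · 4.359 - 1.645
z_β = 2.278

Power = Φ(z_β) = Φ(2.278) ≈ 0.989

Effect size d = 0.9 is large by Cohen's convention (0.2/0.5/0.8).

Threshold: power ≥ 0.80 is conventionally adequate.
Power ≈ 0.99 → the study is adequately powered (power ≥ 0.80).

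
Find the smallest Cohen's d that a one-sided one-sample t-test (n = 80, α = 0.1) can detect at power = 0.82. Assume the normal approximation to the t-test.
d ≈ 0.25

Minimum detectable effect (one-sample t-test, normal approximation):
d = (z_α + z_β) / √n
d = (1.282 + 0.915) / √80
d = 2.197 / 8.944
d ≈ 0.25

By Cohen's convention (0.2 small / 0.5 medium / 0.8 large): small effect.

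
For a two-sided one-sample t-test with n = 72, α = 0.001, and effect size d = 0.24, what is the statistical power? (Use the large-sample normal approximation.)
Power ≈ 0.10

Power calculation (one-sample t-test, normal approximation):
z_β = d · √n - z_{α/2}
z_β = 0.24 · √72 - 3.291
z_β = 0.24 · 8.485 - 3.291
z_β = -1.254

Power = Φ(z_β) = Φ(-1.254) ≈ 0.105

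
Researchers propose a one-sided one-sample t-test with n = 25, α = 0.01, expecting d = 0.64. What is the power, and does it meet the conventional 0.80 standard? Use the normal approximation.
Power ≈ 0.81; the study is adequately powered (power ≥ 0.80)

Power calculation (one-sample t-test, normal approximation):
z_β = d · √n - z_α
z_β = 0.64 · √25 - 2.326
z_β = 0.64 · 5.000 - 2.326
z_β = 0.874

Power = Φ(z_β) = Φ(0.874) ≈ 0.809

Effect size d = 0.64 is medium by Cohen's convention (0.2/0.5/0.8).

Threshold: power ≥ 0.80 is conventionally adequate.
Power ≈ 0.81 → the study is adequately powered (power ≥ 0.80).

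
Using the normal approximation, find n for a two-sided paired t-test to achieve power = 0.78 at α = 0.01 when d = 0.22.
n = 232 pairs

Sample size formula (paired t-test, normal approximation):
n = ((z_{α/2} + z_β) / d)²

z_{α/2} = 2.576 (for α = 0.01, two-sided)
z_β = 0.772 (for power = 0.78)
d = 0.22

n = ((2.576 + 0.772) / 0.22)²
n = (15.218)²
n ≈ 231.59
Round up to the next whole number: n = 232 pairs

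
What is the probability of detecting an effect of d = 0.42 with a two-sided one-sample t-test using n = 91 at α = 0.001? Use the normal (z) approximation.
Power ≈ 0.76

Power calculation (one-sample t-test, normal approximation):
z_β = d · √n - z_{α/2}
z_β = 0.42 · √91 - 3.291
z_β = 0.42 · 9.539 - 3.291
z_β = 0.716

Power = Φ(z_β) = Φ(0.716) ≈ 0.763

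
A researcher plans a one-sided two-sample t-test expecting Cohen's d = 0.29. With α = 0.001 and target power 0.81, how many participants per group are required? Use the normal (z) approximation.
n = 375 per group

Sample size formula (two-sample t-test, normal approximation):
n = 2 · ((z_α + z_β) / d)²

z_α = 3.090 (for α = 0.001, one-sided)
z_β = 0.878 (for power = 0.81)
d = 0.29

n = 2 · ((3.090 + 0.878) / 0.29)²
n = 2 · (13.683)²
n ≈ 374.45
Round up to the next whole number: n = 375 per group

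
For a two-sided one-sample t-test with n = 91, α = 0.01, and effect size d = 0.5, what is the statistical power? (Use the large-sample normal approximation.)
Power ≈ 0.99

Power calculation (one-sample t-test, normal approximation):
z_β = d · √n - z_{α/2}
z_β = 0.5 · √91 - 2.576
z_β = 0.5 · 9.539 - 2.576
z_β = 2.194

Power = Φ(z_β) = Φ(2.194) ≈ 0.986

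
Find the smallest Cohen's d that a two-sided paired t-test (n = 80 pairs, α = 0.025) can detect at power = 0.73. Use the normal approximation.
d ≈ 0.32

Minimum detectable effect (paired t-test, normal approximation):
d = (z_{α/2} + z_β) / √n
d = (2.241 + 0.613) / √80
d = 2.854 / 8.944
d ≈ 0.32

By Cohen's convention (0.2 small / 0.5 medium / 0.8 large): small effect.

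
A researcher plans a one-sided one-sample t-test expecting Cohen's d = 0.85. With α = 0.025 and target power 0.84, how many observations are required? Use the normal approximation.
n = 13

Sample size formula (one-sample t-test, normal approximation):
n = ((z_α + z_β) / d)²

z_α = 1.960 (for α = 0.025, one-sided)
z_β = 0.994 (for power = 0.84)
d = 0.85

n = ((1.960 + 0.994) / 0.85)²
n = (3.475)²
n ≈ 12.08
Round up to the next whole number: n = 13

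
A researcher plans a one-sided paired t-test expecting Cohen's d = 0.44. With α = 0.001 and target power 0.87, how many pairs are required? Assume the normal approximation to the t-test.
n = 92 pairs

Sample size formula (paired t-test, normal approximation):
n = ((z_α + z_β) / d)²

z_α = 3.090 (for α = 0.001, one-sided)
z_β = 1.126 (for power = 0.87)
d = 0.44

n = ((3.090 + 1.126) / 0.44)²
n = (9.582)²
n ≈ 91.81
Round up to the next whole number: n = 92 pairs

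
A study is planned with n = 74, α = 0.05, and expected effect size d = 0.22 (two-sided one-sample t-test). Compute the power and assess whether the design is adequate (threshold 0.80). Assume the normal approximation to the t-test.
Power ≈ 0.47; the study is underpowered (power < 0.80)

Power calculation (one-sample t-test, normal approximation):
z_β = d · √n - z_{α/2}
z_β = 0.22 · √74 - 1.960
z_β = 0.22 · 8.602 - 1.960
z_β = -0.067

Power = Φ(z_β) = Φ(-0.067) ≈ 0.473

Effect size d = 0.22 is small by Cohen's convention (0.2/0.5/0.8).

Threshold: power ≥ 0.80 is conventionally adequate.
Power ≈ 0.47 → the study is underpowered (power < 0.80).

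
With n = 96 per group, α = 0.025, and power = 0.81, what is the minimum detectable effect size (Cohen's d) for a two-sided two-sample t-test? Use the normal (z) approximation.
d ≈ 0.45

Minimum detectable effect (two-sample t-test, normal approximation):
d = (z_{α/2} + z_β) / √(n/2)
d = (2.241 + 0.878) / √(96/2)
d = 3.119 / 6.928
d ≈ 0.45

By Cohen's convention (0.2 small / 0.5 medium / 0.8 large): small effect.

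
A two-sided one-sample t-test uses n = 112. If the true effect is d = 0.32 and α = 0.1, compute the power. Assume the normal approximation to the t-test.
Power ≈ 0.96

Power calculation (one-sample t-test, normal approximation):
z_β = d · √n - z_{α/2}
z_β = 0.32 · √112 - 1.645
z_β = 0.32 · 10.583 - 1.645
z_β = 1.742

Power = Φ(z_β) = Φ(1.742) ≈ 0.959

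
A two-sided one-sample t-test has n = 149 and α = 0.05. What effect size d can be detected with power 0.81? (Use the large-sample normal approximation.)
d ≈ 0.23

Minimum detectable effect (one-sample t-test, normal approximation):
d = (z_{α/2} + z_β) / √n
d = (1.960 + 0.878) / √149
d = 2.838 / 12.207
d ≈ 0.23

By Cohen's convention (0.2 small / 0.5 medium / 0.8 large): small effect.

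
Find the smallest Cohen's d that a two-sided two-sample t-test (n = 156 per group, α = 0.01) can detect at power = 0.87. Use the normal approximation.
d ≈ 0.42

Minimum detectable effect (two-sample t-test, normal approximation):
d = (z_{α/2} + z_β) / √(n/2)
d = (2.576 + 1.126) / √(156/2)
d = 3.702 / 8.832
d ≈ 0.42

By Cohen's convention (0.2 small / 0.5 medium / 0.8 large): small effect.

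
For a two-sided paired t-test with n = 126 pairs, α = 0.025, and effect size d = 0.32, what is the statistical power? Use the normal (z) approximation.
Power ≈ 0.91

Power calculation (paired t-test, normal approximation):
z_β = d · √n - z_{α/2}
z_β = 0.32 · √126 - 2.241
z_β = 0.32 · 11.225 - 2.241
z_β = 1.351

Power = Φ(z_β) = Φ(1.351) ≈ 0.912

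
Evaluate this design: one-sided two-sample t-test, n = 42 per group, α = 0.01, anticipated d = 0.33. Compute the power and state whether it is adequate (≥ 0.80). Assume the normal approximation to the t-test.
Power ≈ 0.21; the study is underpowered (power < 0.80)

Power calculation (two-sample t-test, normal approximation):
z_β = d · √(n/2) - z_α
z_β = 0.33 · √(42/2) - 2.326
z_β = 0.33 · 4.583 - 2.326
z_β = -0.814

Power = Φ(z_β) = Φ(-0.814) ≈ 0.208

Effect size d = 0.33 is small by Cohen's convention (0.2/0.5/0.8).

Threshold: power ≥ 0.80 is conventionally adequate.
Power ≈ 0.21 → the study is underpowered (power < 0.80).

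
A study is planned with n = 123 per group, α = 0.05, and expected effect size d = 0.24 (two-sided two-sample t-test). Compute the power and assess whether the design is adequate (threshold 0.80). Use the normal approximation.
Power ≈ 0.47; the study is underpowered (power < 0.80)

Power calculation (two-sample t-test, normal approximation):
z_β = d · √(n/2) - z_{α/2}
z_β = 0.24 · √(123/2) - 1.960
z_β = 0.24 · 7.842 - 1.960
z_β = -0.078

Power = Φ(z_β) = Φ(-0.078) ≈ 0.469

Effect size d = 0.24 is small by Cohen's convention (0.2/0.5/0.8).

Threshold: power ≥ 0.80 is conventionally adequate.
Power ≈ 0.47 → the study is underpowered (power < 0.80).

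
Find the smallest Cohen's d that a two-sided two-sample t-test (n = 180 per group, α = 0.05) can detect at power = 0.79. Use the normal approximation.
d ≈ 0.29

Minimum detectable effect (two-sample t-test, normal approximation):
d = (z_{α/2} + z_β) / √(n/2)
d = (1.960 + 0.806) / √(180/2)
d = 2.766 / 9.487
d ≈ 0.29

By Cohen's convention (0.2 small / 0.5 medium / 0.8 large): small effect.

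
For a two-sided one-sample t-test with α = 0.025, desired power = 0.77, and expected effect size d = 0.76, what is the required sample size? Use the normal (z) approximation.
n = 16

Sample size formula (one-sample t-test, normal approximation):
n = ((z_{α/2} + z_β) / d)²

z_{α/2} = 2.241 (for α = 0.025, two-sided)
z_β = 0.739 (for power = 0.77)
d = 0.76

n = ((2.241 + 0.739) / 0.76)²
n = (3.921)²
n ≈ 15.37
Round up to the next whole number: n = 16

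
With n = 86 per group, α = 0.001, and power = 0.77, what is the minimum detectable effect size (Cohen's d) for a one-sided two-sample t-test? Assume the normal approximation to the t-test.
d ≈ 0.58

Minimum detectable effect (two-sample t-test, normal approximation):
d = (z_α + z_β) / √(n/2)
d = (3.090 + 0.739) / √(86/2)
d = 3.829 / 6.557
d ≈ 0.58

By Cohen's convention (0.2 small / 0.5 medium / 0.8 large): medium effect.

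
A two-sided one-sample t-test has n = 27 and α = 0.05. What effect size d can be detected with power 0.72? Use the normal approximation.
d ≈ 0.49

Minimum detectable effect (one-sample t-test, normal approximation):
d = (z_{α/2} + z_β) / √n
d = (1.960 + 0.583) / √27
d = 2.543 / 5.196
d ≈ 0.49

By Cohen's convention (0.2 small / 0.5 medium / 0.8 large): small effect.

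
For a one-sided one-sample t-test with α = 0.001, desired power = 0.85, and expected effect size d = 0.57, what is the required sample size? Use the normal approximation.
n = 53

Sample size formula (one-sample t-test, normal approximation):
n = ((z_α + z_β) / d)²

z_α = 3.090 (for α = 0.001, one-sided)
z_β = 1.036 (for power = 0.85)
d = 0.57

n = ((3.090 + 1.036) / 0.57)²
n = (7.239)²
n ≈ 52.40
Round up to the next whole number: n = 53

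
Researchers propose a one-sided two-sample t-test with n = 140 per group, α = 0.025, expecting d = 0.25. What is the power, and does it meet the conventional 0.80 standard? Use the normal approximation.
Power ≈ 0.55; the study is underpowered (power < 0.80)

Power calculation (two-sample t-test, normal approximation):
z_β = d · √(n/2) - z_α
z_β = 0.25 · √(140/2) - 1.960
z_β = 0.25 · 8.367 - 1.960
z_β = 0.132

Power = Φ(z_β) = Φ(0.132) ≈ 0.552

Effect size d = 0.25 is small by Cohen's convention (0.2/0.5/0.8).

Threshold: power ≥ 0.80 is conventionally adequate.
Power ≈ 0.55 → the study is underpowered (power < 0.80).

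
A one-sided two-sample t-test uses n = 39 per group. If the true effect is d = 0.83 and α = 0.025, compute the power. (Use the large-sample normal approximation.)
Power ≈ 0.96

Power calculation (two-sample t-test, normal approximation):
z_β = d · √(n/2) - z_α
z_β = 0.83 · √(39/2) - 1.960
z_β = 0.83 · 4.416 - 1.960
z_β = 1.705

Power = Φ(z_β) = Φ(1.705) ≈ 0.956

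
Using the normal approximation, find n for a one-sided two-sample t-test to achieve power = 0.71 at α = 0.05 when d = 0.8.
n = 16 per group

Sample size formula (two-sample t-test, normal approximation):
n = 2 · ((z_α + z_β) / d)²

z_α = 1.645 (for α = 0.05, one-sided)
z_β = 0.553 (for power = 0.71)
d = 0.8

n = 2 · ((1.645 + 0.553) / 0.8)²
n = 2 · (2.748)²
n ≈ 15.10
Round up to the next whole number: n = 16 per group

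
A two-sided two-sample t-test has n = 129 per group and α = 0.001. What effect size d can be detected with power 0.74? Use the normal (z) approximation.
d ≈ 0.49

Minimum detectable effect (two-sample t-test, normal approximation):
d = (z_{α/2} + z_β) / √(n/2)
d = (3.291 + 0.643) / √(129/2)
d = 3.934 / 8.031
d ≈ 0.49

By Cohen's convention (0.2 small / 0.5 medium / 0.8 large): small effect.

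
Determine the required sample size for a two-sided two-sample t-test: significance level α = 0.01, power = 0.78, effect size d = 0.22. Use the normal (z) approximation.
n = 464 per group

Sample size formula (two-sample t-test, normal approximation):
n = 2 · ((z_{α/2} + z_β) / d)²

z_{α/2} = 2.576 (for α = 0.01, two-sided)
z_β = 0.772 (for power = 0.78)
d = 0.22

n = 2 · ((2.576 + 0.772) / 0.22)²
n = 2 · (15.218)²
n ≈ 463.18
Round up to the next whole number: n = 464 per group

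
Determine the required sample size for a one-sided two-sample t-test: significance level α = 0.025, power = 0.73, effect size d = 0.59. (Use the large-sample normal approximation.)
n = 39 per group

Sample size formula (two-sample t-test, normal approximation):
n = 2 · ((z_α + z_β) / d)²

z_α = 1.960 (for α = 0.025, one-sided)
z_β = 0.613 (for power = 0.73)
d = 0.59

n = 2 · ((1.960 + 0.613) / 0.59)²
n = 2 · (4.361)²
n ≈ 38.04
Round up to the next whole number: n = 39 per group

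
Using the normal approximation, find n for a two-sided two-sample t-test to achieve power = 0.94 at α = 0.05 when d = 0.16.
n = 966 per group

Sample size formula (two-sample t-test, normal approximation):
n = 2 · ((z_{α/2} + z_β) / d)²

z_{α/2} = 1.960 (for α = 0.05, two-sided)
z_β = 1.555 (for power = 0.94)
d = 0.16

n = 2 · ((1.960 + 1.555) / 0.16)²
n = 2 · (21.969)²
n ≈ 965.27
Round up to the next whole number: n = 966 per group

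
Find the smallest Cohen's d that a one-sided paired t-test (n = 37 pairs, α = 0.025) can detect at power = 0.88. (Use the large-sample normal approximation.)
d ≈ 0.52

Minimum detectable effect (paired t-test, normal approximation):
d = (z_α + z_β) / √n
d = (1.960 + 1.175) / √37
d = 3.135 / 6.083
d ≈ 0.52

By Cohen's convention (0.2 small / 0.5 medium / 0.8 large): medium effect.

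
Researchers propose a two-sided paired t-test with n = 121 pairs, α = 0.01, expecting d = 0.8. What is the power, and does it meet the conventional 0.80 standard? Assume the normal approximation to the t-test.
Power ≈ 1.00; the study is adequately powered (power ≥ 0.80)

Power calculation (paired t-test, normal approximation):
z_β = d · √n - z_{α/2}
z_β = 0.8 · √121 - 2.576
z_β = 0.8 · 11.000 - 2.576
z_β = 6.224

Power = Φ(z_β) = Φ(6.224) ≈ 1.000

Effect size d = 0.8 is large by Cohen's convention (0.2/0.5/0.8).

Threshold: power ≥ 0.80 is conventionally adequate.
Power ≈ 1.00 → the study is adequately powered (power ≥ 0.80).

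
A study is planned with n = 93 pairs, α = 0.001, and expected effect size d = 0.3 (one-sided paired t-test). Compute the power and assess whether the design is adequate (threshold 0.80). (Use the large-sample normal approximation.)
Power ≈ 0.42; the study is underpowered (power < 0.80)

Power calculation (paired t-test, normal approximation):
z_β = d · √n - z_α
z_β = 0.3 · √93 - 3.090
z_β = 0.3 · 9.644 - 3.090
z_β = -0.197

Power = Φ(z_β) = Φ(-0.197) ≈ 0.422

Effect size d = 0.3 is small by Cohen's convention (0.2/0.5/0.8).

Threshold: power ≥ 0.80 is conventionally adequate.
Power ≈ 0.42 → the study is underpowered (power < 0.80).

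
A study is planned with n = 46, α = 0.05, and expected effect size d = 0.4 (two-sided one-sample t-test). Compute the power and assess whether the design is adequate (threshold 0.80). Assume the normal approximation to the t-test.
Power ≈ 0.77; the study is underpowered (power < 0.80)

Power calculation (one-sample t-test, normal approximation):
z_β = d · √n - z_{α/2}
z_β = 0.4 · √46 - 1.960
z_β = 0.4 · 6.782 - 1.960
z_β = 0.753

Power = Φ(z_β) = Φ(0.753) ≈ 0.774

Effect size d = 0.4 is small by Cohen's convention (0.2/0.5/0.8).

Threshold: power ≥ 0.80 is conventionally adequate.
Power ≈ 0.77 → the study is underpowered (power < 0.80).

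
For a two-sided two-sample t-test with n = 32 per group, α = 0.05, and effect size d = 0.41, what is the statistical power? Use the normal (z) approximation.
Power ≈ 0.37

Power calculation (two-sample t-test, normal approximation):
z_β = d · √(n/2) - z_{α/2}
z_β = 0.41 · √(32/2) - 1.960
z_β = 0.41 · 4.000 - 1.960
z_β = -0.320

Power = Φ(z_β) = Φ(-0.320) ≈ 0.374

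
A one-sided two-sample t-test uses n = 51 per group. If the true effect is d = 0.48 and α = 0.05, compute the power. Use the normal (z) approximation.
Power ≈ 0.78

Power calculation (two-sample t-test, normal approximation):
z_β = d · √(n/2) - z_α
z_β = 0.48 · √(51/2) - 1.645
z_β = 0.48 · 5.050 - 1.645
z_β = 0.779

Power = Φ(z_β) = Φ(0.779) ≈ 0.782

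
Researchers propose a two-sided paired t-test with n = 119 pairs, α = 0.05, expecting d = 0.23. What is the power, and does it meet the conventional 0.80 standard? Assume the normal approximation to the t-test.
Power ≈ 0.71; the study is underpowered (power < 0.80)

Power calculation (paired t-test, normal approximation):
z_β = d · √n - z_{α/2}
z_β = 0.23 · √119 - 1.960
z_β = 0.23 · 10.909 - 1.960
z_β = 0.549

Power = Φ(z_β) = Φ(0.549) ≈ 0.709

Effect size d = 0.23 is small by Cohen's convention (0.2/0.5/0.8).

Threshold: power ≥ 0.80 is conventionally adequate.
Power ≈ 0.71 → the study is underpowered (power < 0.80).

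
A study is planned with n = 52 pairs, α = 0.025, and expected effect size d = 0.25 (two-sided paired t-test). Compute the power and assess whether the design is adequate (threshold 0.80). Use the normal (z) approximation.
Power ≈ 0.33; the study is underpowered (power < 0.80)

Power calculation (paired t-test, normal approximation):
z_β = d · √n - z_{α/2}
z_β = 0.25 · √52 - 2.241
z_β = 0.25 · 7.211 - 2.241
z_β = -0.439

Power = Φ(z_β) = Φ(-0.439) ≈ 0.330

Effect size d = 0.25 is small by Cohen's convention (0.2/0.5/0.8).

Threshold: power ≥ 0.80 is conventionally adequate.
Power ≈ 0.33 → the study is underpowered (power < 0.80).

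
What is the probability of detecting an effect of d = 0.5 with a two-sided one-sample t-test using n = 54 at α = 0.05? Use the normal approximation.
Power ≈ 0.96

Power calculation (one-sample t-test, normal approximation):
z_β = d · √n - z_{α/2}
z_β = 0.5 · √54 - 1.960
z_β = 0.5 · 7.348 - 1.960
z_β = 1.714

Power = Φ(z_β) = Φ(1.714) ≈ 0.957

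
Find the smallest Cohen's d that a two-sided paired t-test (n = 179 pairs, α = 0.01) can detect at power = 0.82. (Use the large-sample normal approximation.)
d ≈ 0.26

Minimum detectable effect (paired t-test, normal approximation):
d = (z_{α/2} + z_β) / √n
d = (2.576 + 0.915) / √179
d = 3.491 / 13.379
d ≈ 0.26

By Cohen's convention (0.2 small / 0.5 medium / 0.8 large): small effect.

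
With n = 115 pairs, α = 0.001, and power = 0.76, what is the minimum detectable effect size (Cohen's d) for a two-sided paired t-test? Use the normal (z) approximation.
d ≈ 0.37

Minimum detectable effect (paired t-test, normal approximation):
d = (z_{α/2} + z_β) / √n
d = (3.291 + 0.706) / √115
d = 3.997 / 10.724
d ≈ 0.37

By Cohen's convention (0.2 small / 0.5 medium / 0.8 large): small effect.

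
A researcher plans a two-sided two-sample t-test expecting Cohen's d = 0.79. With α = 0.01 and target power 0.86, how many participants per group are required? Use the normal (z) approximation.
n = 43 per group

Sample size formula (two-sample t-test, normal approximation):
n = 2 · ((z_{α/2} + z_β) / d)²

z_{α/2} = 2.576 (for α = 0.01, two-sided)
z_β = 1.080 (for power = 0.86)
d = 0.79

n = 2 · ((2.576 + 1.080) / 0.79)²
n = 2 · (4.628)²
n ≈ 42.84
Round up to the next whole number: n = 43 per group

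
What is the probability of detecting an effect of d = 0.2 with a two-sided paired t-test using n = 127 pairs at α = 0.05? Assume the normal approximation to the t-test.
Power ≈ 0.62

Power calculation (paired t-test, normal approximation):
z_β = d · √n - z_{α/2}
z_β = 0.2 · √127 - 1.960
z_β = 0.2 · 11.269 - 1.960
z_β = 0.294

Power = Φ(z_β) = Φ(0.294) ≈ 0.616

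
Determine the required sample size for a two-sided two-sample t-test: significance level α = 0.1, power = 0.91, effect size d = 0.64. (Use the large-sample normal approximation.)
n = 44 per group

Sample size formula (two-sample t-test, normal approximation):
n = 2 · ((z_{α/2} + z_β) / d)²

z_{α/2} = 1.645 (for α = 0.1, two-sided)
z_β = 1.341 (for power = 0.91)
d = 0.64

n = 2 · ((1.645 + 1.341) / 0.64)²
n = 2 · (4.666)²
n ≈ 43.54
Round up to the next whole number: n = 44 per group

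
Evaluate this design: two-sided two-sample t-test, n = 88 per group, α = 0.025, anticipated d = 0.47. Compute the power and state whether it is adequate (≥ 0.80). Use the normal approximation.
Power ≈ 0.81; the study is adequately powered (power ≥ 0.80)

Power calculation (two-sample t-test, normal approximation):
z_β = d · √(n/2) - z_{α/2}
z_β = 0.47 · √(88/2) - 2.241
z_β = 0.47 · 6.633 - 2.241
z_β = 0.876

Power = Φ(z_β) = Φ(0.876) ≈ 0.810

Effect size d = 0.47 is small by Cohen's convention (0.2/0.5/0.8).

Threshold: power ≥ 0.80 is conventionally adequate.
Power ≈ 0.81 → the study is adequately powered (power ≥ 0.80).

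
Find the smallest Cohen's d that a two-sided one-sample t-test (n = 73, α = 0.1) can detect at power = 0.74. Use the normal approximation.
d ≈ 0.27

Minimum detectable effect (one-sample t-test, normal approximation):
d = (z_{α/2} + z_β) / √n
d = (1.645 + 0.643) / √73
d = 2.288 / 8.544
d ≈ 0.27

By Cohen's convention (0.2 small / 0.5 medium / 0.8 large): small effect.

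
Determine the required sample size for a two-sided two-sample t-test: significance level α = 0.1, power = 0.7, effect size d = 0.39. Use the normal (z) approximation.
n = 62 per group

Sample size formula (two-sample t-test, normal approximation):
n = 2 · ((z_{α/2} + z_β) / d)²

z_{α/2} = 1.645 (for α = 0.1, two-sided)
z_β = 0.524 (for power = 0.7)
d = 0.39

n = 2 · ((1.645 + 0.524) / 0.39)²
n = 2 · (5.562)²
n ≈ 61.87
Round up to the next whole number: n = 62 per group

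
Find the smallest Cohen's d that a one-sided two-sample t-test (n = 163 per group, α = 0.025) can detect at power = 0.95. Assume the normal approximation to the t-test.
d ≈ 0.40

Minimum detectable effect (two-sample t-test, normal approximation):
d = (z_α + z_β) / √(n/2)
d = (1.960 + 1.645) / √(163/2)
d = 3.605 / 9.028
d ≈ 0.40

By Cohen's convention (0.2 small / 0.5 medium / 0.8 large): small effect.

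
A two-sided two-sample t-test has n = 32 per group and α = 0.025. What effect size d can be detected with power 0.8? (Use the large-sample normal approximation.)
d ≈ 0.77

Minimum detectable effect (two-sample t-test, normal approximation):
d = (z_{α/2} + z_β) / √(n/2)
d = (2.241 + 0.842) / √(32/2)
d = 3.083 / 4.000
d ≈ 0.77

By Cohen's convention (0.2 small / 0.5 medium / 0.8 large): medium effect.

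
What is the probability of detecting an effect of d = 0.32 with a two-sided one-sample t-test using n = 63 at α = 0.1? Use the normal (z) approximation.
Power ≈ 0.81

Power calculation (one-sample t-test, normal approximation):
z_β = d · √n - z_{α/2}
z_β = 0.32 · √63 - 1.645
z_β = 0.32 · 7.937 - 1.645
z_β = 0.895

Power = Φ(z_β) = Φ(0.895) ≈ 0.815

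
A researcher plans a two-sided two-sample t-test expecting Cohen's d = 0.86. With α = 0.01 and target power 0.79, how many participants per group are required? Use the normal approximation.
n = 31 per group

Sample size formula (two-sample t-test, normal approximation):
n = 2 · ((z_{α/2} + z_β) / d)²

z_{α/2} = 2.576 (for α = 0.01, two-sided)
z_β = 0.806 (for power = 0.79)
d = 0.86

n = 2 · ((2.576 + 0.806) / 0.86)²
n = 2 · (3.933)²
n ≈ 30.94
Round up to the next whole number: n = 31 per group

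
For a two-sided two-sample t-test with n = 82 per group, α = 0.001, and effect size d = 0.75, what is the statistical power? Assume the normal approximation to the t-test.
Power ≈ 0.93

Power calculation (two-sample t-test, normal approximation):
z_β = d · √(n/2) - z_{α/2}
z_β = 0.75 · √(82/2) - 3.291
z_β = 0.75 · 6.403 - 3.291
z_β = 1.512

Power = Φ(z_β) = Φ(1.512) ≈ 0.935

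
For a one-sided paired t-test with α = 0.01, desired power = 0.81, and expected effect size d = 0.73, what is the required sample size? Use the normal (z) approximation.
n = 20 pairs

Sample size formula (paired t-test, normal approximation):
n = ((z_α + z_β) / d)²

z_α = 2.326 (for α = 0.01, one-sided)
z_β = 0.878 (for power = 0.81)
d = 0.73

n = ((2.326 + 0.878) / 0.73)²
n = (4.389)²
n ≈ 19.26
Round up to the next whole number: n = 20 pairs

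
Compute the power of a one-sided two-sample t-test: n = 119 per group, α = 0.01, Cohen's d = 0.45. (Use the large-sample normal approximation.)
Power ≈ 0.87

Power calculation (two-sample t-test, normal approximation):
z_β = d · √(n/2) - z_α
z_β = 0.45 · √(119/2) - 2.326
z_β = 0.45 · 7.714 - 2.326
z_β = 1.145

Power = Φ(z_β) = Φ(1.145) ≈ 0.874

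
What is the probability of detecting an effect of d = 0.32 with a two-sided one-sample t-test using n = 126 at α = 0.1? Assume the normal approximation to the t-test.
Power ≈ 0.97

Power calculation (one-sample t-test, normal approximation):
z_β = d · √n - z_{α/2}
z_β = 0.32 · √126 - 1.645
z_β = 0.32 · 11.225 - 1.645
z_β = 1.947

Power = Φ(z_β) = Φ(1.947) ≈ 0.974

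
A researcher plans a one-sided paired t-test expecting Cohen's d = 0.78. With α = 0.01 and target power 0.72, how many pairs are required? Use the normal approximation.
n = 14 pairs

Sample size formula (paired t-test, normal approximation):
n = ((z_α + z_β) / d)²

z_α = 2.326 (for α = 0.01, one-sided)
z_β = 0.583 (for power = 0.72)
d = 0.78

n = ((2.326 + 0.583) / 0.78)²
n = (3.729)²
n ≈ 13.91
Round up to the next whole number: n = 14 pairs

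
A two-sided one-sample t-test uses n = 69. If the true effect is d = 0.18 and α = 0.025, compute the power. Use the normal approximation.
Power ≈ 0.23

Power calculation (one-sample t-test, normal approximation):
z_β = d · √n - z_{α/2}
z_β = 0.18 · √69 - 2.241
z_β = 0.18 · 8.307 - 2.241
z_β = -0.746

Power = Φ(z_β) = Φ(-0.746) ≈ 0.228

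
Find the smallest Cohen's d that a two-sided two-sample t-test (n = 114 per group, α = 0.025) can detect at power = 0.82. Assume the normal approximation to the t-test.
d ≈ 0.42

Minimum detectable effect (two-sample t-test, normal approximation):
d = (z_{α/2} + z_β) / √(n/2)
d = (2.241 + 0.915) / √(114/2)
d = 3.157 / 7.550
d ≈ 0.42

By Cohen's convention (0.2 small / 0.5 medium / 0.8 large): small effect.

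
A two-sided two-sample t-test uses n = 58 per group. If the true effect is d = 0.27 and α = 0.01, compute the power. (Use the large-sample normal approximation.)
Power ≈ 0.13

Power calculation (two-sample t-test, normal approximation):
z_β = d · √(n/2) - z_{α/2}
z_β = 0.27 · √(58/2) - 2.576
z_β = 0.27 · 5.385 - 2.576
z_β = -1.122

Power = Φ(z_β) = Φ(-1.122) ≈ 0.131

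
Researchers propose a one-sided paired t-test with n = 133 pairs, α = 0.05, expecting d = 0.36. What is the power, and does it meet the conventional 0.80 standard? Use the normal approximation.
Power ≈ 0.99; the study is adequately powered (power ≥ 0.80)

Power calculation (paired t-test, normal approximation):
z_β = d · √n - z_α
z_β = 0.36 · √133 - 1.645
z_β = 0.36 · 11.533 - 1.645
z_β = 2.507

Power = Φ(z_β) = Φ(2.507) ≈ 0.994

Effect size d = 0.36 is small by Cohen's convention (0.2/0.5/0.8).

Threshold: power ≥ 0.80 is conventionally adequate.
Power ≈ 0.99 → the study is adequately powered (power ≥ 0.80).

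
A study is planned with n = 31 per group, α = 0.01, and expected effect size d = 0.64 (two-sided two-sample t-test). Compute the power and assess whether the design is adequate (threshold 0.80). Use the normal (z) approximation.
Power ≈ 0.48; the study is underpowered (power < 0.80)

Power calculation (two-sample t-test, normal approximation):
z_β = d · √(n/2) - z_{α/2}
z_β = 0.64 · √(31/2) - 2.576
z_β = 0.64 · 3.937 - 2.576
z_β = -0.056

Power = Φ(z_β) = Φ(-0.056) ≈ 0.478

Effect size d = 0.64 is medium by Cohen's convention (0.2/0.5/0.8).

Threshold: power ≥ 0.80 is conventionally adequate.
Power ≈ 0.48 → the study is underpowered (power < 0.80).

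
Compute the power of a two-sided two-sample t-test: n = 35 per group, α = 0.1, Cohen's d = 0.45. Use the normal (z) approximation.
Power ≈ 0.59

Power calculation (two-sample t-test, normal approximation):
z_β = d · √(n/2) - z_{α/2}
z_β = 0.45 · √(35/2) - 1.645
z_β = 0.45 · 4.183 - 1.645
z_β = 0.238

Power = Φ(z_β) = Φ(0.238) ≈ 0.594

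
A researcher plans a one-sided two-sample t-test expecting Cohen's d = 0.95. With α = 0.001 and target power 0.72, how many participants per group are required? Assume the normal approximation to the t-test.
n = 30 per group

Sample size formula (two-sample t-test, normal approximation):
n = 2 · ((z_α + z_β) / d)²

z_α = 3.090 (for α = 0.001, one-sided)
z_β = 0.583 (for power = 0.72)
d = 0.95

n = 2 · ((3.090 + 0.583) / 0.95)²
n = 2 · (3.866)²
n ≈ 29.89
Round up to the next whole number: n = 30 per group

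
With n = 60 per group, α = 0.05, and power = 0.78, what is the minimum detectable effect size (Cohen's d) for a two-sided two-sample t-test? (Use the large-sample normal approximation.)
d ≈ 0.50

Minimum detectable effect (two-sample t-test, normal approximation):
d = (z_{α/2} + z_β) / √(n/2)
d = (1.960 + 0.772) / √(60/2)
d = 2.732 / 5.477
d ≈ 0.50

By Cohen's convention (0.2 small / 0.5 medium / 0.8 large): medium effect.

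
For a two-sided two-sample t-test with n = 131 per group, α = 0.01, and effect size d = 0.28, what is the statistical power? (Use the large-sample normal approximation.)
Power ≈ 0.38

Power calculation (two-sample t-test, normal approximation):
z_β = d · √(n/2) - z_{α/2}
z_β = 0.28 · √(131/2) - 2.576
z_β = 0.28 · 8.093 - 2.576
z_β = -0.310

Power = Φ(z_β) = Φ(-0.310) ≈ 0.378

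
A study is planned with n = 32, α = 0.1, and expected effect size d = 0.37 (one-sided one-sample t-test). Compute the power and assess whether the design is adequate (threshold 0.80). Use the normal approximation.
Power ≈ 0.79; the study is underpowered (power < 0.80)

Power calculation (one-sample t-test, normal approximation):
z_β = d · √n - z_α
z_β = 0.37 · √32 - 1.282
z_β = 0.37 · 5.657 - 1.282
z_β = 0.811

Power = Φ(z_β) = Φ(0.811) ≈ 0.791

Effect size d = 0.37 is small by Cohen's convention (0.2/0.5/0.8).

Threshold: power ≥ 0.80 is conventionally adequate.
Power ≈ 0.79 → the study is underpowered (power < 0.80).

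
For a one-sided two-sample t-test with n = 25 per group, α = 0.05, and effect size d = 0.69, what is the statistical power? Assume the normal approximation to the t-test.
Power ≈ 0.79

Power calculation (two-sample t-test, normal approximation):
z_β = d · √(n/2) - z_α
z_β = 0.69 · √(25/2) - 1.645
z_β = 0.69 · 3.536 - 1.645
z_β = 0.795

Power = Φ(z_β) = Φ(0.795) ≈ 0.787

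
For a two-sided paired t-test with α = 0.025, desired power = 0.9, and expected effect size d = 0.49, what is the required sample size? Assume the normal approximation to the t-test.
n = 52 pairs

Sample size formula (paired t-test, normal approximation):
n = ((z_{α/2} + z_β) / d)²

z_{α/2} = 2.241 (for α = 0.025, two-sided)
z_β = 1.282 (for power = 0.9)
d = 0.49

n = ((2.241 + 1.282) / 0.49)²
n = (7.190)²
n ≈ 51.70
Round up to the next whole number: n = 52 pairs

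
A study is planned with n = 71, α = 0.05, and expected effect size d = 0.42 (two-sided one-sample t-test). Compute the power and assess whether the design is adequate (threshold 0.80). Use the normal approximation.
Power ≈ 0.94; the study is adequately powered (power ≥ 0.80)

Power calculation (one-sample t-test, normal approximation):
z_β = d · √n - z_{α/2}
z_β = 0.42 · √71 - 1.960
z_β = 0.42 · 8.426 - 1.960
z_β = 1.579

Power = Φ(z_β) = Φ(1.579) ≈ 0.943

Effect size d = 0.42 is small by Cohen's convention (0.2/0.5/0.8).

Threshold: power ≥ 0.80 is conventionally adequate.
Power ≈ 0.94 → the study is adequately powered (power ≥ 0.80).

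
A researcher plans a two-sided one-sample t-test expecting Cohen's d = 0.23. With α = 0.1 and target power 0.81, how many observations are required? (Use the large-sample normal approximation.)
n = 121

Sample size formula (one-sample t-test, normal approximation):
n = ((z_{α/2} + z_β) / d)²

z_{α/2} = 1.645 (for α = 0.1, two-sided)
z_β = 0.878 (for power = 0.81)
d = 0.23

n = ((1.645 + 0.878) / 0.23)²
n = (10.970)²
n ≈ 120.34
Round up to the next whole number: n = 121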